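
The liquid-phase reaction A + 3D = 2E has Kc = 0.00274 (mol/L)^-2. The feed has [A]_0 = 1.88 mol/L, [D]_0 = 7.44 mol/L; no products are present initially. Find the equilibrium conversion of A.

Let X = conversion of A; extent ξ = 1.88·X mol/L.
Concentrations: [A] = 1.88 − 1.88X; [D] = 7.44 − 5.64X; [E] = 3.76X.
Kc = [E]^2 / ([A] [D]^3).
Equating to 0.00274 (mol/L)^-2: the physical root is X = 0.247.

X = 0.247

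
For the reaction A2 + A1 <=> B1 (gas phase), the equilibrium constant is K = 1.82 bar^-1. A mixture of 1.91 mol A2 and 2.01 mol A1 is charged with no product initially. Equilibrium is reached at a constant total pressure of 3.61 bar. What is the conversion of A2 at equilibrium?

X = 0.652

Take 1.91 mol A2 as basis and let X be its fractional conversion, so ξ = 1.91X.
Mole table: n_A2 = 1.91 − 1.91X; n_A1 = 2.01 − 1.91X; n_B1 = 1.91X.
n_T = Σnᵢ = 3.92 − 1.91X.
y_i = n_i/n_T, p_i = y_i·P. K = p_B1 / (p_A2 p_A1).
Setting this equal to 1.82 bar^-1 and taking the physical root (0 < X < 1) gives X = 0.652.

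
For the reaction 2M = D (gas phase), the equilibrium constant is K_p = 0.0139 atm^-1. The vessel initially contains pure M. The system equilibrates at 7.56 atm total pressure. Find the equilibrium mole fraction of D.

y_D = 0.087

Take 1 mol M as basis and let X be its fractional conversion, so ξ = 0.5X.
Moles: n_M = 1 − X; n_D = 0.5X.
n_T = Σnᵢ = 1 − 0.5X.
With p_i = (n_i/n_T)P, K_p = p_D / (p_M^2).
Substituting and setting equal to 0.0139 atm^-1 gives a polynomial in X; the root in (0,1) is X = 0.161.
Then n_D = 0.0805, n_T = 0.92, so y_D = 0.087.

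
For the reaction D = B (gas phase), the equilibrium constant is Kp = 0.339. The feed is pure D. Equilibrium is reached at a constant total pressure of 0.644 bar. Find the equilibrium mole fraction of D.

Let X = conversion of D (basis 1 mol D); extent of reaction ξ = X.
Species balance: n_D = 1 − X; n_B = X.
Since Δν = 0, n_T = 1 throughout.
y_i = n_i/n_T, p_i = y_i·P. Kp = p_B / (p_D).
Equating to 0.339 and solving on 0 < X < 1: X = 0.253.
Then n_D = 0.747, n_T = 1, so y_D = 0.747.

y_D = 0.747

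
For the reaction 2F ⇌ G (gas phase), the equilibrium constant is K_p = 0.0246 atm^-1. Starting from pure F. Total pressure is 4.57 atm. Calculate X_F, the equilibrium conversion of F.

Take 1 mol F as basis and let X be its fractional conversion, so ξ = 0.5X.
Moles: n_F = 1 − X; n_G = 0.5X.
n_T = Σnᵢ = 1 − 0.5X.
y_i = n_i/n_T, p_i = y_i·P. K_p = p_G / (p_F^2).
Setting this equal to 0.0246 atm^-1 and taking the physical root (0 < X < 1) gives X = 0.169.

X = 0.169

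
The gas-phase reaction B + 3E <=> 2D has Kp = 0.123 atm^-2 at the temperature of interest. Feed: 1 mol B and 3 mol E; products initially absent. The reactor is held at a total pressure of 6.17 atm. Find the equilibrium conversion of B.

Basis: 1 mol B initially; let X = conversion of B. Extent ξ = X.
Moles: n_B = 1 − X; n_E = 3 − 3X; n_D = 2X.
n_T = Σnᵢ = 4 − 2X.
With p_i = (n_i/n_T)P, Kp = p_D^2 / (p_B p_E^3).
Equating to 0.123 atm^-2 and solving on 0 < X < 1: X = 0.488.

X = 0.488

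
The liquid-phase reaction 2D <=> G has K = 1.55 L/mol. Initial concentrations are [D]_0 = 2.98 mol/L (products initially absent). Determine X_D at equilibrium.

Let X = conversion of D; extent ξ = 2.98X/2 mol/L.
Concentrations: [D] = 2.98 − 2.98X; [G] = 1.49X.
K = [G] / ([D]^2).
Solving K = 1.55 for X ∈ (0,1): X = 0.721.

X = 0.721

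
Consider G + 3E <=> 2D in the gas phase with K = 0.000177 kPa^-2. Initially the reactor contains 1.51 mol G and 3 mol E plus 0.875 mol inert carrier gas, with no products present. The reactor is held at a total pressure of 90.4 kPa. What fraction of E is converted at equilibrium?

X = 0.364

Let X = conversion of E (basis 3 mol E); extent of reaction ξ = X.
At extent ξ: n_G = 1.51 − X; n_E = 3 − 3X; n_D = 2X; n_I = 0.875 (inert).
Summing: n_T = 5.38 − 2X.
y_i = n_i/n_T, p_i = y_i·P. K = p_D^2 / (p_G p_E^3).
Substituting and setting equal to 0.000177 kPa^-2 gives a polynomial in X; the root in (0,1) is X = 0.364.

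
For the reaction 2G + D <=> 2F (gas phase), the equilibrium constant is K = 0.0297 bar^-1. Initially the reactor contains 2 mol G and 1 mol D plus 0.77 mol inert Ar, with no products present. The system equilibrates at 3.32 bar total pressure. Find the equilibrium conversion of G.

Basis: 2 mol G initially; let X = conversion of G. Extent ξ = X.
At extent ξ: n_G = 2 − 2X; n_D = 1 − X; n_F = 2X; n_I = 0.77 (inert).
Summing: n_T = 3.77 − X.
Mole fractions y_i = n_i/n_T; K = p_F^2 / (p_G^2 p_D) with p_i = y_i·P.
This yields a degree-3 equation in X; solving on (0,1), X = 0.133.

X = 0.133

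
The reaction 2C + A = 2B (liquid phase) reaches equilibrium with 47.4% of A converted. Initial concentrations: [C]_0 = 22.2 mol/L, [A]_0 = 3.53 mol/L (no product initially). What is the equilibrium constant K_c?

K_c = 0.017 L/mol

Let X = conversion of A.
Concentrations: [C] = 22.2 − 7.06X; [A] = 3.53 − 3.53X; [B] = 7.06X.
At X = 0.474: [C] = 18.9, [A] = 1.86, [B] = 3.35.
K_c = [B]^2 / ([C]^2 [A]) = 0.017 L/mol.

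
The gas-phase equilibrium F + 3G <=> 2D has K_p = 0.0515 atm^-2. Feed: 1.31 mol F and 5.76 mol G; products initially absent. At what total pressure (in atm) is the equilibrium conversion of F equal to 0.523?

P = 6.11 atm

Take 1.31 mol F as basis and let X be its fractional conversion, so ξ = 1.31X.
Species balance: n_F = 1.31 − 1.31X; n_G = 5.76 − 3.93X; n_D = 2.62X.
n_T = Σnᵢ = 7.07 − 2.62X.
K_p = p_D^2 / (p_F p_G^3) with p_i = (n_i/n_T)·P.
At X = 0.523: the mole-fraction product g(X) = Π y_i^ν_i = 1.92. Since K_p = g(X)·P^{-2}, P = (g/K_p)^(1/2) = (1.92/0.0515)^(1/2) = 6.11 atm.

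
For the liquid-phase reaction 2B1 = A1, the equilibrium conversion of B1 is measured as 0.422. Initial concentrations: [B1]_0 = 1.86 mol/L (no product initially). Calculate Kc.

Kc = 0.34 L/mol

Let X = conversion of B1.
Concentrations: [B1] = 1.86 − 1.86X; [A1] = 0.93X.
At X = 0.422: [B1] = 1.08, [A1] = 0.392.
Kc = [A1] / ([B1]^2) = 0.34 L/mol.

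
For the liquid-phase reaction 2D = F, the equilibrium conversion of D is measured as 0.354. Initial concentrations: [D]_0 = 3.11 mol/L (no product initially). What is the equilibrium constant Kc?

Let X = conversion of D.
Concentrations: [D] = 3.11 − 3.11X; [F] = 1.55X.
At X = 0.354: [D] = 2.01, [F] = 0.55.
Kc = [F] / ([D]^2) = 0.136 L/mol.

Kc = 0.136 L/mol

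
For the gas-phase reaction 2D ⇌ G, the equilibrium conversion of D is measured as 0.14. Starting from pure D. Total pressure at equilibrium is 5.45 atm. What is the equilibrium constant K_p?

Take 1 mol D as basis and let X be its fractional conversion, so ξ = 0.5X.
Species balance: n_D = 1 − X; n_G = 0.5X.
n_T = Σnᵢ = 1 − 0.5X.
At X = 0.14: n_D = 0.86, n_G = 0.07, n_T = 0.93.
p_i = (n_i/n_T)·P. K_p = p_G / (p_D^2) = 0.0162 atm^-1.

K_p = 0.0162 atm^-1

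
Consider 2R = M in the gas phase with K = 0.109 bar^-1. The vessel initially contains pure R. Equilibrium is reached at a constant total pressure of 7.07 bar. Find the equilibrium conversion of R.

X = 0.505

Take 1 mol R as basis and let X be its fractional conversion, so ξ = 0.5X.
Mole table: n_R = 1 − X; n_M = 0.5X.
Summing: n_T = 1 − 0.5X.
y_i = n_i/n_T, p_i = y_i·P. K = p_M / (p_R^2).
Equating to 0.109 bar^-1 and solving on 0 < X < 1: X = 0.505.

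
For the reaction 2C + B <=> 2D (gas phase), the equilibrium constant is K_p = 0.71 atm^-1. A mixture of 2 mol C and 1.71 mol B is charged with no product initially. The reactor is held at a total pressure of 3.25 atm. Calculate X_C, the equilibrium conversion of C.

Basis: 2 mol C initially; let X = conversion of C. Extent ξ = X.
Mole table: n_C = 2 − 2X; n_B = 1.71 − X; n_D = 2X.
Total moles n_T = 3.71 − X.
y_i = n_i/n_T, p_i = y_i·P. K_p = p_D^2 / (p_C^2 p_B).
This yields a degree-3 equation in X; solving on (0,1), X = 0.484.

X = 0.484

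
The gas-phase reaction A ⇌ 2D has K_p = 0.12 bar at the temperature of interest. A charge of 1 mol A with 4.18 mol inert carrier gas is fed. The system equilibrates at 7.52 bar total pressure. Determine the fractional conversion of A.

Let X = conversion of A (basis 1 mol A); extent of reaction ξ = X.
Mole table: n_A = 1 − X; n_D = 2X; n_I = 4.18 (inert).
Summing: n_T = 5.18 + X.
With p_i = (n_i/n_T)P, K_p = p_D^2 / (p_A).
Substituting and setting equal to 0.12 bar gives a polynomial in X; the root in (0,1) is X = 0.135.

X = 0.135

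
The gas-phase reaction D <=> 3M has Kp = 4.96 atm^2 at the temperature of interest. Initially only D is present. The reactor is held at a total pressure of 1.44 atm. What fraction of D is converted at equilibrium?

X = 0.560

Take 1 mol D as basis and let X be its fractional conversion, so ξ = X.
Mole table: n_D = 1 − X; n_M = 3X.
Total moles n_T = 1 + 2X.
With p_i = (n_i/n_T)P, Kp = p_M^3 / (p_D).
This yields a degree-3 equation in X; solving on (0,1), X = 0.560.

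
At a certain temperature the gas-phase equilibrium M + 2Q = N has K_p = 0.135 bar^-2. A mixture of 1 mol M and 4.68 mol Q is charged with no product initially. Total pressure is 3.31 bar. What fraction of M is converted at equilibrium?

Let X = conversion of M (basis 1 mol M); extent of reaction ξ = X.
Species balance: n_M = 1 − X; n_Q = 4.68 − 2X; n_N = X.
Summing: n_T = 5.68 − 2X.
Mole fractions y_i = n_i/n_T; K_p = p_N / (p_M p_Q^2) with p_i = y_i·P.
Equating to 0.135 bar^-2 and solving on 0 < X < 1: X = 0.479.

X = 0.479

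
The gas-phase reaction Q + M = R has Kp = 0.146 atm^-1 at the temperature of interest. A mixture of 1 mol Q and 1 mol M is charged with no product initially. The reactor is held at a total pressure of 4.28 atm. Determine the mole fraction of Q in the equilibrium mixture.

Let X = conversion of Q (basis 1 mol Q); extent of reaction ξ = X.
Species balance: n_Q = 1 − X; n_M = 1 − X; n_R = X.
Summing: n_T = 2 − X.
Mole fractions y_i = n_i/n_T; Kp = p_R / (p_Q p_M) with p_i = y_i·P.
Setting this equal to 0.146 atm^-1 and taking the physical root (0 < X < 1) gives X = 0.216.
Then n_Q = 0.784, n_T = 1.78, so y_Q = 0.440.

y_Q = 0.440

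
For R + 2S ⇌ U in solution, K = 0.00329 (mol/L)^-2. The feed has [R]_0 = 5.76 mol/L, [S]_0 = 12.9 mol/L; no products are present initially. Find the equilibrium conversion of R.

Let X = conversion of R; extent ξ = 5.76·X mol/L.
Concentrations: [R] = 5.76 − 5.76X; [S] = 12.9 − 11.5X; [U] = 5.76X.
K = [U] / ([R] [S]^2).
Setting equal to 0.00329 and solving for X on (0,1) gives X = 0.249.

X = 0.249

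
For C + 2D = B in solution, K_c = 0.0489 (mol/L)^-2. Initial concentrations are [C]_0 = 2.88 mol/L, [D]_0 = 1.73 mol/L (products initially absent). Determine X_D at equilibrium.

Let X = conversion of D; extent ξ = 1.73X/2 mol/L.
Concentrations: [C] = 2.88 − 0.865X; [D] = 1.73 − 1.73X; [B] = 0.865X.
K_c = [B] / ([C] [D]^2).
This equals 0.0489 at X = 0.252 (the root in 0 < X < 1).

X = 0.252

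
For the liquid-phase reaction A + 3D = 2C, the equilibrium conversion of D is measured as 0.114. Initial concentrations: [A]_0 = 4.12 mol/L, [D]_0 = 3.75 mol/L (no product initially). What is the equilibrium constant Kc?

Kc = 0.000557 (mol/L)^-2

Let X = conversion of D.
Concentrations: [A] = 4.12 − 1.25X; [D] = 3.75 − 3.75X; [C] = 2.5X.
At X = 0.114: [A] = 3.98, [D] = 3.32, [C] = 0.285.
Kc = [C]^2 / ([A] [D]^3) = 0.000557 (mol/L)^-2.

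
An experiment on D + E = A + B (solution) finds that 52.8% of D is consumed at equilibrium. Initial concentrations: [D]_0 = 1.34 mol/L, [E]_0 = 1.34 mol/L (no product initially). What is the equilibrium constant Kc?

Kc = 1.25

Let X = conversion of D.
Concentrations: [D] = 1.34 − 1.34X; [E] = 1.34 − 1.34X; [A] = 1.34X; [B] = 1.34X.
At X = 0.528: [D] = 0.632, [E] = 0.632, [A] = 0.708, [B] = 0.708.
Kc = [A] [B] / ([D] [E]) = 1.25.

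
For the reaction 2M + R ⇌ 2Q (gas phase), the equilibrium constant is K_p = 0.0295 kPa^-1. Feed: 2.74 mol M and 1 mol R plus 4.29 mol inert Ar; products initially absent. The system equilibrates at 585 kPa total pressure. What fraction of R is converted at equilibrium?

Take 1 mol R as basis and let X be its fractional conversion, so ξ = X.
Species balance: n_M = 2.74 − 2X; n_R = 1 − X; n_Q = 2X; n_I = 4.29 (inert).
Total moles n_T = 8.03 − X.
y_i = n_i/n_T, p_i = y_i·P. K_p = p_Q^2 / (p_M^2 p_R).
This yields a degree-3 equation in X; solving on (0,1), X = 0.650.

X = 0.650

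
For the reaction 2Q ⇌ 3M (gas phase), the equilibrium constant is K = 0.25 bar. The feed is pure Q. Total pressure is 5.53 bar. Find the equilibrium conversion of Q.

X = 0.210

Let X = conversion of Q (basis 1 mol Q); extent of reaction ξ = 0.5X.
Species balance: n_Q = 1 − X; n_M = 1.5X.
Total moles n_T = 1 + 0.5X.
With p_i = (n_i/n_T)P, K = p_M^3 / (p_Q^2).
Substituting and setting equal to 0.25 bar gives a polynomial in X; the root in (0,1) is X = 0.210.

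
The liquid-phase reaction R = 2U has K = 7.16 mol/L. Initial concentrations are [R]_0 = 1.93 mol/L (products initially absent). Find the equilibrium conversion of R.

Let X = conversion of R; extent ξ = 1.93·X mol/L.
Concentrations: [R] = 1.93 − 1.93X; [U] = 3.86X.
K = [U]^2 / ([R]).
Setting equal to 7.16 and solving for X on (0,1) gives X = 0.605.

X = 0.605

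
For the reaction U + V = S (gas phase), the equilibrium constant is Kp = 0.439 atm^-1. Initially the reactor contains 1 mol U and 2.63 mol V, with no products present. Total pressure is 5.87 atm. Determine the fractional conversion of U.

X = 0.632

Let X = conversion of U (basis 1 mol U); extent of reaction ξ = X.
Species balance: n_U = 1 − X; n_V = 2.63 − X; n_S = X.
Summing: n_T = 3.63 − X.
y_i = n_i/n_T, p_i = y_i·P. Kp = p_S / (p_U p_V).
Substituting and setting equal to 0.439 atm^-1 gives a polynomial in X; the root in (0,1) is X = 0.632.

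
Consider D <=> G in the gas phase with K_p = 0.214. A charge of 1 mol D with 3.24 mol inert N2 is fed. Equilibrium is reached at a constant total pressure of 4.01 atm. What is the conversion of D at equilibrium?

X = 0.176

Let X = conversion of D (basis 1 mol D); extent of reaction ξ = X.
Species balance: n_D = 1 − X; n_G = X; n_I = 3.24 (inert).
n_T stays at 4.24 (no change in mole number).
y_i = n_i/n_T, p_i = y_i·P. K_p = p_G / (p_D).
Setting this equal to 0.214 and taking the physical root (0 < X < 1) gives X = 0.176.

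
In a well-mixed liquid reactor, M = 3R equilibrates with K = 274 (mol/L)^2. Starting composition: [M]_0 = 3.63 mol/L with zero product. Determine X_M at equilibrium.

X = 0.648

Let X = conversion of M; extent ξ = 3.63·X mol/L.
Concentrations: [M] = 3.63 − 3.63X; [R] = 10.9X.
K = [R]^3 / ([M]).
Equating to 274 (mol/L)^2: the physical root is X = 0.648.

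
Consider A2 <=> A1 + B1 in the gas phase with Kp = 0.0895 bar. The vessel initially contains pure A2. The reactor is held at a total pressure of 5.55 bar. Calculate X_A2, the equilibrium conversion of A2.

X = 0.126

Basis: 1 mol A2 initially; let X = conversion of A2. Extent ξ = X.
Moles: n_A2 = 1 − X; n_A1 = X; n_B1 = X.
Total moles n_T = 1 + X.
Mole fractions y_i = n_i/n_T; Kp = p_A1 p_B1 / (p_A2) with p_i = y_i·P.
Equating to 0.0895 bar and solving on 0 < X < 1: X = 0.126.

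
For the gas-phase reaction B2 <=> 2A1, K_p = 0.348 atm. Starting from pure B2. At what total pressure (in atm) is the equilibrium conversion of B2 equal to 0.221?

Take 1 mol B2 as basis and let X be its fractional conversion, so ξ = X.
Species balance: n_B2 = 1 − X; n_A1 = 2X.
n_T = Σnᵢ = 1 + X.
K_p = p_A1^2 / (p_B2) with p_i = (n_i/n_T)·P.
At X = 0.221: the mole-fraction product g(X) = Π y_i^ν_i = 0.2054. Since K_p = g(X)·P^{1}, P = (K_p/g)^(1/1) = (0.348/0.2054)^(1/1) = 1.69 atm.

P = 1.69 atm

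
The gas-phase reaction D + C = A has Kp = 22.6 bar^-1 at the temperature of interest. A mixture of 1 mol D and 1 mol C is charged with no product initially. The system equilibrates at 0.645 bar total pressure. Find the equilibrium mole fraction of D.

Take 1 mol D as basis and let X be its fractional conversion, so ξ = X.
At extent ξ: n_D = 1 − X; n_C = 1 − X; n_A = X.
Summing: n_T = 2 − X.
With p_i = (n_i/n_T)P, Kp = p_A / (p_D p_C).
This yields a degree-2 equation in X; solving on (0,1), X = 0.747.
Then n_D = 0.253, n_T = 1.25, so y_D = 0.202.

y_D = 0.202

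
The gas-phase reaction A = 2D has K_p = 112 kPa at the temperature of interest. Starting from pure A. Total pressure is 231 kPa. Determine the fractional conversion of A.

Let X = conversion of A (basis 1 mol A); extent of reaction ξ = X.
Species balance: n_A = 1 − X; n_D = 2X.
n_T = Σnᵢ = 1 + X.
y_i = n_i/n_T, p_i = y_i·P. K_p = p_D^2 / (p_A).
Setting this equal to 112 kPa and taking the physical root (0 < X < 1) gives X = 0.329.

X = 0.329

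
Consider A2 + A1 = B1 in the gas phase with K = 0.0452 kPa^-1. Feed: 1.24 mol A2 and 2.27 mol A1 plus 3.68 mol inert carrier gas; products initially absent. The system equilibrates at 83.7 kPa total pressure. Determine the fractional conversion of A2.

X = 0.489

Let X = conversion of A2 (basis 1.24 mol A2); extent of reaction ξ = 1.24X.
At extent ξ: n_A2 = 1.24 − 1.24X; n_A1 = 2.27 − 1.24X; n_B1 = 1.24X; n_I = 3.68 (inert).
Total moles n_T = 7.19 − 1.24X.
With p_i = (n_i/n_T)P, K = p_B1 / (p_A2 p_A1).
Equating to 0.0452 kPa^-1 and solving on 0 < X < 1: X = 0.489.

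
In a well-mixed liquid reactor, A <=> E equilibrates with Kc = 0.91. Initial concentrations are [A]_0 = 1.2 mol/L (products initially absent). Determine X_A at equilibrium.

X = 0.476

Let X = conversion of A; extent ξ = 1.2·X mol/L.
Concentrations: [A] = 1.2 − 1.2X; [E] = 1.2X.
Kc = [E] / ([A]).
Setting equal to 0.91 and solving for X on (0,1) gives X = 0.476.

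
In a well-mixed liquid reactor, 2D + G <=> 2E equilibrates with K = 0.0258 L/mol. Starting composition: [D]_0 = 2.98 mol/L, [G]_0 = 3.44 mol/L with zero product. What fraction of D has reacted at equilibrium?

Let X = conversion of D; extent ξ = 2.98X/2 mol/L.
Concentrations: [D] = 2.98 − 2.98X; [G] = 3.44 − 1.49X; [E] = 2.98X.
K = [E]^2 / ([D]^2 [G]).
Setting equal to 0.0258 and solving for X on (0,1) gives X = 0.221.

X = 0.221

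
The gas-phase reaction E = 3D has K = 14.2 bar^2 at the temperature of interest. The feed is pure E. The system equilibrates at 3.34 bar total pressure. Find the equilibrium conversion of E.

Basis: 1 mol E initially; let X = conversion of E. Extent ξ = X.
Mole table: n_E = 1 − X; n_D = 3X.
n_T = Σnᵢ = 1 + 2X.
Mole fractions y_i = n_i/n_T; K = p_D^3 / (p_E) with p_i = y_i·P.
Equating to 14.2 bar^2 and solving on 0 < X < 1: X = 0.454.

X = 0.454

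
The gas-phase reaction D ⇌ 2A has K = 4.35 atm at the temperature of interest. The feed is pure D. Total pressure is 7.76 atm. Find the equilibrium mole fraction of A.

Let X = conversion of D (basis 1 mol D); extent of reaction ξ = X.
At extent ξ: n_D = 1 − X; n_A = 2X.
n_T = Σnᵢ = 1 + X.
y_i = n_i/n_T, p_i = y_i·P. K = p_A^2 / (p_D).
Substituting and setting equal to 4.35 atm gives a polynomial in X; the root in (0,1) is X = 0.351.
Then n_A = 0.701, n_T = 1.35, so y_A = 0.519.

y_A = 0.519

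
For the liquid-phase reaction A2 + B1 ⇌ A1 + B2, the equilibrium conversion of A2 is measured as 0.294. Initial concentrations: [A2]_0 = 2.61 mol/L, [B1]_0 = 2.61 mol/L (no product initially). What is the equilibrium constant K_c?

Let X = conversion of A2.
Concentrations: [A2] = 2.61 − 2.61X; [B1] = 2.61 − 2.61X; [A1] = 2.61X; [B2] = 2.61X.
At X = 0.294: [A2] = 1.84, [B1] = 1.84, [A1] = 0.767, [B2] = 0.767.
K_c = [A1] [B2] / ([A2] [B1]) = 0.173.

K_c = 0.173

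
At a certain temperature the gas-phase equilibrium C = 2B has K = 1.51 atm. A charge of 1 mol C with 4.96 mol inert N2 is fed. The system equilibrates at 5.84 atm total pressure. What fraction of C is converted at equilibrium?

X = 0.470

Basis: 1 mol C initially; let X = conversion of C. Extent ξ = X.
At extent ξ: n_C = 1 − X; n_B = 2X; n_I = 4.96 (inert).
Summing: n_T = 5.96 + X.
y_i = n_i/n_T, p_i = y_i·P. K = p_B^2 / (p_C).
Substituting and setting equal to 1.51 atm gives a polynomial in X; the root in (0,1) is X = 0.470.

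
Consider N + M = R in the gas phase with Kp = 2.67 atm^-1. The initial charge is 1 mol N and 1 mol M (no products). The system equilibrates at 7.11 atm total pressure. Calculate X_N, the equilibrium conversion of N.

Basis: 1 mol N initially; let X = conversion of N. Extent ξ = X.
Species balance: n_N = 1 − X; n_M = 1 − X; n_R = X.
Total moles n_T = 2 − X.
Mole fractions y_i = n_i/n_T; Kp = p_R / (p_N p_M) with p_i = y_i·P.
Substituting and setting equal to 2.67 atm^-1 gives a polynomial in X; the root in (0,1) is X = 0.776.

X = 0.776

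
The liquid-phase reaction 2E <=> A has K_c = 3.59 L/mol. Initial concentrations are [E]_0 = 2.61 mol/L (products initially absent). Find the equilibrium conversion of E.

X = 0.794

Let X = conversion of E; extent ξ = 2.61X/2 mol/L.
Concentrations: [E] = 2.61 − 2.61X; [A] = 1.3X.
K_c = [A] / ([E]^2).
Solving K_c = 3.59 for X ∈ (0,1): X = 0.794.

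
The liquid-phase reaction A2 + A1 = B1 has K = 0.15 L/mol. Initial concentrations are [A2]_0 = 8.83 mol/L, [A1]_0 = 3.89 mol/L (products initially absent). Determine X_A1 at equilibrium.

Let X = conversion of A1; extent ξ = 3.89·X mol/L.
Concentrations: [A2] = 8.83 − 3.89X; [A1] = 3.89 − 3.89X; [B1] = 3.89X.
K = [B1] / ([A2] [A1]).
Equating to 0.15 L/mol: the physical root is X = 0.507.

X = 0.507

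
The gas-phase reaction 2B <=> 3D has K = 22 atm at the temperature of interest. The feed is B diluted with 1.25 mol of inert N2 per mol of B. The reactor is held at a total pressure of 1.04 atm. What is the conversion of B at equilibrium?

X = 0.819

Basis: 1 mol B initially; let X = conversion of B. Extent ξ = 0.5X.
At extent ξ: n_B = 1 − X; n_D = 1.5X; n_I = 1.25 (inert).
n_T = Σnᵢ = 2.25 + 0.5X.
y_i = n_i/n_T, p_i = y_i·P. K = p_D^3 / (p_B^2).
Equating to 22 atm and solving on 0 < X < 1: X = 0.819.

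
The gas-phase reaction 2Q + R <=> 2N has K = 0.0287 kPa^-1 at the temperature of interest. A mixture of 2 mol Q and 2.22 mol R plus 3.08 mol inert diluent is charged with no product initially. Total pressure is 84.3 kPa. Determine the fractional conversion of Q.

X = 0.442

Basis: 2 mol Q initially; let X = conversion of Q. Extent ξ = X.
Mole table: n_Q = 2 − 2X; n_R = 2.22 − X; n_N = 2X; n_I = 3.08 (inert).
n_T = Σnᵢ = 7.3 − X.
With p_i = (n_i/n_T)P, K = p_N^2 / (p_Q^2 p_R).
Substituting and setting equal to 0.0287 kPa^-1 gives a polynomial in X; the root in (0,1) is X = 0.442.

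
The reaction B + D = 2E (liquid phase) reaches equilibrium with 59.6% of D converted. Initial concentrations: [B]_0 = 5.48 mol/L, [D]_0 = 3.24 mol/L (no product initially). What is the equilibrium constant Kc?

Let X = conversion of D.
Concentrations: [B] = 5.48 − 3.24X; [D] = 3.24 − 3.24X; [E] = 6.48X.
At X = 0.596: [B] = 3.55, [D] = 1.31, [E] = 3.86.
Kc = [E]^2 / ([B] [D]) = 3.21.

Kc = 3.21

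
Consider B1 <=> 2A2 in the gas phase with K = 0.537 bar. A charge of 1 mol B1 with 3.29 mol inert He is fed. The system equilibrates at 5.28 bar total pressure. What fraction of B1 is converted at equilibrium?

X = 0.288

Basis: 1 mol B1 initially; let X = conversion of B1. Extent ξ = X.
Species balance: n_B1 = 1 − X; n_A2 = 2X; n_I = 3.29 (inert).
Summing: n_T = 4.29 + X.
With p_i = (n_i/n_T)P, K = p_A2^2 / (p_B1).
Equating to 0.537 bar and solving on 0 < X < 1: X = 0.288.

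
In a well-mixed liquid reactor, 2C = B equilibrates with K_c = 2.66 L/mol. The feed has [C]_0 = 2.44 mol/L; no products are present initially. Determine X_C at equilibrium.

Let X = conversion of C; extent ξ = 2.44X/2 mol/L.
Concentrations: [C] = 2.44 − 2.44X; [B] = 1.22X.
K_c = [B] / ([C]^2).
Solving K_c = 2.66 for X ∈ (0,1): X = 0.758.

X = 0.758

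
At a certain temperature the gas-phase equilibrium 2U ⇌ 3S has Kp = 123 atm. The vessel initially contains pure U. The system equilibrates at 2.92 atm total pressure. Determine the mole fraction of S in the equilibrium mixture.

Take 1 mol U as basis and let X be its fractional conversion, so ξ = 0.5X.
Moles: n_U = 1 − X; n_S = 1.5X.
Total moles n_T = 1 + 0.5X.
With p_i = (n_i/n_T)P, Kp = p_S^3 / (p_U^2).
Setting this equal to 123 atm and taking the physical root (0 < X < 1) gives X = 0.822.
Then n_S = 1.23, n_T = 1.41, so y_S = 0.874.

y_S = 0.874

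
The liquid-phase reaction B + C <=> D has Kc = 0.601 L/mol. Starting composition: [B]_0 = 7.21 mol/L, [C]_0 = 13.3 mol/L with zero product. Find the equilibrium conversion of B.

Let X = conversion of B; extent ξ = 7.21·X mol/L.
Concentrations: [B] = 7.21 − 7.21X; [C] = 13.3 − 7.21X; [D] = 7.21X.
Kc = [D] / ([B] [C]).
Setting equal to 0.601 and solving for X on (0,1) gives X = 0.817.

X = 0.817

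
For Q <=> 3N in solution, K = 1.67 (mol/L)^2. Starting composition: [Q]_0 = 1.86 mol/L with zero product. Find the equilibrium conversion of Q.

X = 0.239

Let X = conversion of Q; extent ξ = 1.86·X mol/L.
Concentrations: [Q] = 1.86 − 1.86X; [N] = 5.58X.
K = [N]^3 / ([Q]).
Solving K = 1.67 for X ∈ (0,1): X = 0.239.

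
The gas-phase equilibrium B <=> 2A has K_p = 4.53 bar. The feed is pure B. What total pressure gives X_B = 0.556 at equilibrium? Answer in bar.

Let X = conversion of B (basis 1 mol B); extent of reaction ξ = X.
At extent ξ: n_B = 1 − X; n_A = 2X.
n_T = Σnᵢ = 1 + X.
K_p = p_A^2 / (p_B) with p_i = (n_i/n_T)·P.
At X = 0.556: the mole-fraction product g(X) = Π y_i^ν_i = 1.79. Since K_p = g(X)·P^{1}, P = (K_p/g)^(1/1) = (4.53/1.79)^(1/1) = 2.53 bar.

P = 2.53 bar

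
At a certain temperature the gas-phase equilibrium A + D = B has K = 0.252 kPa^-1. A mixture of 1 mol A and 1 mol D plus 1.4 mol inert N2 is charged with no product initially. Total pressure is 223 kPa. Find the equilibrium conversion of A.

X = 0.807

Basis: 1 mol A initially; let X = conversion of A. Extent ξ = X.
Moles: n_A = 1 − X; n_D = 1 − X; n_B = X; n_I = 1.4 (inert).
Summing: n_T = 3.4 − X.
Mole fractions y_i = n_i/n_T; K = p_B / (p_A p_D) with p_i = y_i·P.
Setting this equal to 0.252 kPa^-1 and taking the physical root (0 < X < 1) gives X = 0.807.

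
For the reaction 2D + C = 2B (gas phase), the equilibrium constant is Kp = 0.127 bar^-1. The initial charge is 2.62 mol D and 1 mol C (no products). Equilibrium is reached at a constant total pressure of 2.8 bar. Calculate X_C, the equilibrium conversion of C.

X = 0.284

Take 1 mol C as basis and let X be its fractional conversion, so ξ = X.
At extent ξ: n_D = 2.62 − 2X; n_C = 1 − X; n_B = 2X.
Total moles n_T = 3.62 − X.
y_i = n_i/n_T, p_i = y_i·P. Kp = p_B^2 / (p_D^2 p_C).
Substituting and setting equal to 0.127 bar^-1 gives a polynomial in X; the root in (0,1) is X = 0.284.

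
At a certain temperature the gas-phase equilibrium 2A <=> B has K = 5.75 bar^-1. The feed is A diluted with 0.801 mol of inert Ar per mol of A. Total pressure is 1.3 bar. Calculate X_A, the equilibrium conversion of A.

Basis: 1 mol A initially; let X = conversion of A. Extent ξ = 0.5X.
Moles: n_A = 1 − X; n_B = 0.5X; n_I = 0.801 (inert).
Total moles n_T = 1.8 − 0.5X.
y_i = n_i/n_T, p_i = y_i·P. K = p_B / (p_A^2).
This yields a degree-2 equation in X; solving on (0,1), X = 0.735.

X = 0.735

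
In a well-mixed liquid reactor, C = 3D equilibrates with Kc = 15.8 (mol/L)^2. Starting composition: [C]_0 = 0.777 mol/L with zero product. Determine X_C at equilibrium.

X = 0.678

Let X = conversion of C; extent ξ = 0.777·X mol/L.
Concentrations: [C] = 0.777 − 0.777X; [D] = 2.33X.
Kc = [D]^3 / ([C]).
Setting equal to 15.8 and solving for X on (0,1) gives X = 0.678.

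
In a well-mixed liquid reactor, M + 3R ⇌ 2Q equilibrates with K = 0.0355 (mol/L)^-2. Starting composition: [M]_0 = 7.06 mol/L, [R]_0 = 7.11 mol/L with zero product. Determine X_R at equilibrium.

X = 0.549

Let X = conversion of R; extent ξ = 7.11X/3 mol/L.
Concentrations: [M] = 7.06 − 2.37X; [R] = 7.11 − 7.11X; [Q] = 4.74X.
K = [Q]^2 / ([M] [R]^3).
Equating to 0.0355 (mol/L)^-2: the physical root is X = 0.549.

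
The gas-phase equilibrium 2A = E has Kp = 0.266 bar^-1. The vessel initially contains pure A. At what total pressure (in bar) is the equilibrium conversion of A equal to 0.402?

Take 1 mol A as basis and let X be its fractional conversion, so ξ = 0.5X.
Mole table: n_A = 1 − X; n_E = 0.5X.
Total moles n_T = 1 − 0.5X.
Kp = p_E / (p_A^2) with p_i = (n_i/n_T)·P.
At X = 0.402: the mole-fraction product g(X) = Π y_i^ν_i = 0.4491. Since Kp = g(X)·P^{-1}, P = (g/Kp)^(1/1) = (0.4491/0.266)^(1/1) = 1.69 bar.

P = 1.69 bar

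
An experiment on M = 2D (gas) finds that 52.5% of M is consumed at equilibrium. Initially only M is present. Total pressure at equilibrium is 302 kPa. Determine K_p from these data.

Basis: 1 mol M initially; let X = conversion of M. Extent ξ = X.
Moles: n_M = 1 − X; n_D = 2X.
Summing: n_T = 1 + X.
At X = 0.525: n_M = 0.475, n_D = 1.05, n_T = 1.52.
p_i = (n_i/n_T)·P. K_p = p_D^2 / (p_M) = 460 kPa.

K_p = 460 kPa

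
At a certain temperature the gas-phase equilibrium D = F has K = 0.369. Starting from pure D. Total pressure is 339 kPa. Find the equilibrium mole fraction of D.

Take 1 mol D as basis and let X be its fractional conversion, so ξ = X.
Mole table: n_D = 1 − X; n_F = X.
Since Δν = 0, n_T = 1 throughout.
y_i = n_i/n_T, p_i = y_i·P. K = p_F / (p_D).
Equating to 0.369 and solving on 0 < X < 1: X = 0.270.
Then n_D = 0.73, n_T = 1, so y_D = 0.730.

y_D = 0.730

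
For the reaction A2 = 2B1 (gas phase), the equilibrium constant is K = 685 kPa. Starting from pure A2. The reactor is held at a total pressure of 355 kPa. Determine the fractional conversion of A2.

X = 0.570

Take 1 mol A2 as basis and let X be its fractional conversion, so ξ = X.
Moles: n_A2 = 1 − X; n_B1 = 2X.
Summing: n_T = 1 + X.
With p_i = (n_i/n_T)P, K = p_B1^2 / (p_A2).
Setting this equal to 685 kPa and taking the physical root (0 < X < 1) gives X = 0.570.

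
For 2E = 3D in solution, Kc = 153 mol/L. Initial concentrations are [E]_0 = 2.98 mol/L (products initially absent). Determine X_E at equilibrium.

X = 0.812

Let X = conversion of E; extent ξ = 2.98X/2 mol/L.
Concentrations: [E] = 2.98 − 2.98X; [D] = 4.47X.
Kc = [D]^3 / ([E]^2).
Equating to 153 mol/L: the physical root is X = 0.812.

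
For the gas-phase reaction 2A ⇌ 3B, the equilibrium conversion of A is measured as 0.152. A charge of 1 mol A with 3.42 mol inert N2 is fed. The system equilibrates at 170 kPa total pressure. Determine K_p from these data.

K_p = 0.623 kPa

Let X = conversion of A (basis 1 mol A); extent of reaction ξ = 0.5X.
Mole table: n_A = 1 − X; n_B = 1.5X; n_I = 3.42 (inert).
Summing: n_T = 4.42 + 0.5X.
At X = 0.152: n_A = 0.848, n_B = 0.228, n_T = 4.5.
p_i = (n_i/n_T)·P. K_p = p_B^3 / (p_A^2) = 0.623 kPa.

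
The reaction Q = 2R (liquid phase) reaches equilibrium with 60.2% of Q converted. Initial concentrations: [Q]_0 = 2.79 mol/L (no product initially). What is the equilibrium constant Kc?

Let X = conversion of Q.
Concentrations: [Q] = 2.79 − 2.79X; [R] = 5.58X.
At X = 0.602: [Q] = 1.11, [R] = 3.36.
Kc = [R]^2 / ([Q]) = 10.2 mol/L.

Kc = 10.2 mol/L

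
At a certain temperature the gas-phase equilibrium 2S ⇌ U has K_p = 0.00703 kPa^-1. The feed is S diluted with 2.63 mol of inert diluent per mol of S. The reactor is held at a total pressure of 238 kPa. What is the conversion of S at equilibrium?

X = 0.377

Let X = conversion of S (basis 1 mol S); extent of reaction ξ = 0.5X.
Species balance: n_S = 1 − X; n_U = 0.5X; n_I = 2.63 (inert).
Summing: n_T = 3.63 − 0.5X.
Mole fractions y_i = n_i/n_T; K_p = p_U / (p_S^2) with p_i = y_i·P.
Substituting and setting equal to 0.00703 kPa^-1 gives a polynomial in X; the root in (0,1) is X = 0.377.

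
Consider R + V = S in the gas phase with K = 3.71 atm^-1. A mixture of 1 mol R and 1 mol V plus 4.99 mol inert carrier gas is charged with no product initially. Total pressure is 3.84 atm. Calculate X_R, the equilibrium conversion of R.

Take 1 mol R as basis and let X be its fractional conversion, so ξ = X.
Mole table: n_R = 1 − X; n_V = 1 − X; n_S = X; n_I = 4.99 (inert).
Summing: n_T = 6.99 − X.
Mole fractions y_i = n_i/n_T; K = p_S / (p_R p_V) with p_i = y_i·P.
Setting this equal to 3.71 atm^-1 and taking the physical root (0 < X < 1) gives X = 0.516.

X = 0.516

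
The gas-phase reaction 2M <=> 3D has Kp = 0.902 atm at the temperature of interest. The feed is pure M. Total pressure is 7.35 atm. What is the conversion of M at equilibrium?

Take 1 mol M as basis and let X be its fractional conversion, so ξ = 0.5X.
Species balance: n_M = 1 − X; n_D = 1.5X.
Summing: n_T = 1 + 0.5X.
Mole fractions y_i = n_i/n_T; Kp = p_D^3 / (p_M^2) with p_i = y_i·P.
Setting this equal to 0.902 atm and taking the physical root (0 < X < 1) gives X = 0.278.

X = 0.278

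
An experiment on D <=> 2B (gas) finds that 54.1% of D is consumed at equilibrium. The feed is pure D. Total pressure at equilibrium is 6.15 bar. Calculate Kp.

Kp = 10.2 bar

Let X = conversion of D (basis 1 mol D); extent of reaction ξ = X.
Moles: n_D = 1 − X; n_B = 2X.
n_T = Σnᵢ = 1 + X.
At X = 0.541: n_D = 0.459, n_B = 1.08, n_T = 1.54.
p_i = (n_i/n_T)·P. Kp = p_B^2 / (p_D) = 10.2 bar.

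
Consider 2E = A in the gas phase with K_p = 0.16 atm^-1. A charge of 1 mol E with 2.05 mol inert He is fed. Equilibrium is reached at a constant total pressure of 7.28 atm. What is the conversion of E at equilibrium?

X = 0.346

Basis: 1 mol E initially; let X = conversion of E. Extent ξ = 0.5X.
Moles: n_E = 1 − X; n_A = 0.5X; n_I = 2.05 (inert).
n_T = Σnᵢ = 3.05 − 0.5X.
y_i = n_i/n_T, p_i = y_i·P. K_p = p_A / (p_E^2).
Setting this equal to 0.16 atm^-1 and taking the physical root (0 < X < 1) gives X = 0.346.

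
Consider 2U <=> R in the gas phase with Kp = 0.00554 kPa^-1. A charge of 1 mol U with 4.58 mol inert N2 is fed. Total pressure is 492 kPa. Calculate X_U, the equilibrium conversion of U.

X = 0.384

Let X = conversion of U (basis 1 mol U); extent of reaction ξ = 0.5X.
At extent ξ: n_U = 1 − X; n_R = 0.5X; n_I = 4.58 (inert).
Total moles n_T = 5.58 − 0.5X.
Mole fractions y_i = n_i/n_T; Kp = p_R / (p_U^2) with p_i = y_i·P.
Equating to 0.00554 kPa^-1 and solving on 0 < X < 1: X = 0.384.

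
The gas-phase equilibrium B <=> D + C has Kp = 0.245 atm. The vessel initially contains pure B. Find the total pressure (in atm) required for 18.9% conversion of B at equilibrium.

P = 6.61 atm

Basis: 1 mol B initially; let X = conversion of B. Extent ξ = X.
Mole table: n_B = 1 − X; n_D = X; n_C = X.
Total moles n_T = 1 + X.
Kp = p_D p_C / (p_B) with p_i = (n_i/n_T)·P.
At X = 0.189: the mole-fraction product g(X) = Π y_i^ν_i = 0.03704. Since Kp = g(X)·P^{1}, P = (Kp/g)^(1/1) = (0.245/0.03704)^(1/1) = 6.61 atm.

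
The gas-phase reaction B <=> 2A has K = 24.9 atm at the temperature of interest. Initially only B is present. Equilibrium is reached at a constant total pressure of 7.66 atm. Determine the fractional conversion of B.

Basis: 1 mol B initially; let X = conversion of B. Extent ξ = X.
Mole table: n_B = 1 − X; n_A = 2X.
Summing: n_T = 1 + X.
With p_i = (n_i/n_T)P, K = p_A^2 / (p_B).
Equating to 24.9 atm and solving on 0 < X < 1: X = 0.670.

X = 0.670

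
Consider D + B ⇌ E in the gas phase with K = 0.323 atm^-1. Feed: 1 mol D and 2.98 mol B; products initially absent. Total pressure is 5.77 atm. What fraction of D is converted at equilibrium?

X = 0.568

Basis: 1 mol D initially; let X = conversion of D. Extent ξ = X.
At extent ξ: n_D = 1 − X; n_B = 2.98 − X; n_E = X.
Total moles n_T = 3.98 − X.
Mole fractions y_i = n_i/n_T; K = p_E / (p_D p_B) with p_i = y_i·P.
Substituting and setting equal to 0.323 atm^-1 gives a polynomial in X; the root in (0,1) is X = 0.568.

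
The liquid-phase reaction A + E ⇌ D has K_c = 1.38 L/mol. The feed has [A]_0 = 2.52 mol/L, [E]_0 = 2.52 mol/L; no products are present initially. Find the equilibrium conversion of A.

Let X = conversion of A; extent ξ = 2.52·X mol/L.
Concentrations: [A] = 2.52 − 2.52X; [E] = 2.52 − 2.52X; [D] = 2.52X.
K_c = [D] / ([A] [E]).
Equating to 1.38 L/mol: the physical root is X = 0.589.

X = 0.589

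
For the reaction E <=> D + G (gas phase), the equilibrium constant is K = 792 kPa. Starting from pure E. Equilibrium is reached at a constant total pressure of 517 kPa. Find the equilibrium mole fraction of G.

Basis: 1 mol E initially; let X = conversion of E. Extent ξ = X.
Mole table: n_E = 1 − X; n_D = X; n_G = X.
Total moles n_T = 1 + X.
y_i = n_i/n_T, p_i = y_i·P. K = p_D p_G / (p_E).
Equating to 792 kPa and solving on 0 < X < 1: X = 0.778.
Then n_G = 0.778, n_T = 1.78, so y_G = 0.438.

y_G = 0.438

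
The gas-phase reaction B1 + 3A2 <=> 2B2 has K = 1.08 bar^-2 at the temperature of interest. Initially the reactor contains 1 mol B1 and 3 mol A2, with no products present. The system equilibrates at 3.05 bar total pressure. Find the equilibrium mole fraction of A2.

Basis: 1 mol B1 initially; let X = conversion of B1. Extent ξ = X.
Mole table: n_B1 = 1 − X; n_A2 = 3 − 3X; n_B2 = 2X.
n_T = Σnᵢ = 4 − 2X.
Mole fractions y_i = n_i/n_T; K = p_B2^2 / (p_B1 p_A2^3) with p_i = y_i·P.
Equating to 1.08 bar^-2 and solving on 0 < X < 1: X = 0.558.
Then n_A2 = 1.33, n_T = 2.88, so y_A2 = 0.460.

y_A2 = 0.460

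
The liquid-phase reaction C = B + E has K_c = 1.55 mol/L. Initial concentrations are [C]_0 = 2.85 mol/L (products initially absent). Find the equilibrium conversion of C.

Let X = conversion of C; extent ξ = 2.85·X mol/L.
Concentrations: [C] = 2.85 − 2.85X; [B] = 2.85X; [E] = 2.85X.
K_c = [B] [E] / ([C]).
This equals 1.55 at X = 0.514 (the root in 0 < X < 1).

X = 0.514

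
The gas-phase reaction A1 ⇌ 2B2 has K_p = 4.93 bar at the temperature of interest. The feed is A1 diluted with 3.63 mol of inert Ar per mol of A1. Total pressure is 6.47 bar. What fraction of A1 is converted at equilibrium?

X = 0.618

Take 1 mol A1 as basis and let X be its fractional conversion, so ξ = X.
Moles: n_A1 = 1 − X; n_B2 = 2X; n_I = 3.63 (inert).
Total moles n_T = 4.63 + X.
With p_i = (n_i/n_T)P, K_p = p_B2^2 / (p_A1).
Equating to 4.93 bar and solving on 0 < X < 1: X = 0.618.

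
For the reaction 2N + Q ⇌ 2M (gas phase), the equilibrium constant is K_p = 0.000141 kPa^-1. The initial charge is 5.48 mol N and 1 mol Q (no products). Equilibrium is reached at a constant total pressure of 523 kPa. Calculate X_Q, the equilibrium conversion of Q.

Let X = conversion of Q (basis 1 mol Q); extent of reaction ξ = X.
Moles: n_N = 5.48 − 2X; n_Q = 1 − X; n_M = 2X.
Summing: n_T = 6.48 − X.
y_i = n_i/n_T, p_i = y_i·P. K_p = p_M^2 / (p_N^2 p_Q).
Equating to 0.000141 kPa^-1 and solving on 0 < X < 1: X = 0.238.

X = 0.238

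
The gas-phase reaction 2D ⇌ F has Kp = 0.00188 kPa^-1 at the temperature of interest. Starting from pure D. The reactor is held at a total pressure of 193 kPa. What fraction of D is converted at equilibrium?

X = 0.361

Take 1 mol D as basis and let X be its fractional conversion, so ξ = 0.5X.
At extent ξ: n_D = 1 − X; n_F = 0.5X.
Summing: n_T = 1 − 0.5X.
y_i = n_i/n_T, p_i = y_i·P. Kp = p_F / (p_D^2).
Setting this equal to 0.00188 kPa^-1 and taking the physical root (0 < X < 1) gives X = 0.361.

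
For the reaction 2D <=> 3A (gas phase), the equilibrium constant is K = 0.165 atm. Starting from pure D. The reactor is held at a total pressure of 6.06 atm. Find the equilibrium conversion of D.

Basis: 1 mol D initially; let X = conversion of D. Extent ξ = 0.5X.
Mole table: n_D = 1 − X; n_A = 1.5X.
n_T = Σnᵢ = 1 + 0.5X.
With p_i = (n_i/n_T)P, K = p_A^3 / (p_D^2).
Equating to 0.165 atm and solving on 0 < X < 1: X = 0.181.

X = 0.181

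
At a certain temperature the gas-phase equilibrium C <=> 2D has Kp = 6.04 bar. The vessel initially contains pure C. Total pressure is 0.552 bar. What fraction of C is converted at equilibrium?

Basis: 1 mol C initially; let X = conversion of C. Extent ξ = X.
At extent ξ: n_C = 1 − X; n_D = 2X.
Summing: n_T = 1 + X.
Mole fractions y_i = n_i/n_T; Kp = p_D^2 / (p_C) with p_i = y_i·P.
Substituting and setting equal to 6.04 bar gives a polynomial in X; the root in (0,1) is X = 0.856.

X = 0.856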